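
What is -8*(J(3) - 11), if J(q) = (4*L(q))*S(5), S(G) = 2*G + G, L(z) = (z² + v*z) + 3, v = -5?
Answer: 1528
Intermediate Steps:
L(z) = 3 + z² - 5*z (L(z) = (z² - 5*z) + 3 = 3 + z² - 5*z)
S(G) = 3*G
J(q) = 180 - 300*q + 60*q² (J(q) = (4*(3 + q² - 5*q))*(3*5) = (12 - 20*q + 4*q²)*15 = 180 - 300*q + 60*q²)
-8*(J(3) - 11) = -8*((180 - 300*3 + 60*3²) - 11) = -8*((180 - 900 + 60*9) - 11) = -8*((180 - 900 + 540) - 11) = -8*(-180 - 11) = -8*(-191) = 1528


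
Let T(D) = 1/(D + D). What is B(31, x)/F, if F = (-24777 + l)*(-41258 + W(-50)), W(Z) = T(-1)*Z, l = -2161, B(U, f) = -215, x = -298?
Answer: -215/1110734554 ≈ -1.9357e-7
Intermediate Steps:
T(D) = 1/(2*D)
W(Z) = -Z/2 (W(Z) = ((1/2)/(-1))*Z = ((1/2)*(-1))*Z = -Z/2)
F = 1110734554 (F = (-24777 - 2161)*(-41258 - 1/2*(-50)) = -26938*(-41258 + 25) = -26938*(-41233) = 1110734554)
B(31, x)/F = -215/1110734554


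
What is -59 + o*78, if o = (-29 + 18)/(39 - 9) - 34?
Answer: -13698/5 ≈ -2739.6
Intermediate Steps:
o = -1031/30 (o = -11/30 - 34 = -1031/30 ≈ -34.367)
-59 + o*78 = -59 - 1031/30*78 = -59 - 13403/5 = -13698/5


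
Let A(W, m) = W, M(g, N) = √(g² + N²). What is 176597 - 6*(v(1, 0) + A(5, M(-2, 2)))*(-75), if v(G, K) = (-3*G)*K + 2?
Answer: 179747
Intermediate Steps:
M(g, N) = √(N² + g²)
v(G, K) = 2 - 3*G*K (v(G, K) = -3*G*K + 2 = 2 - 3*G*K)
176597 - 6*(v(1, 0) + A(5, M(-2, 2)))*(-75) = 176597 - 6*((2 - 3*1*0) + 5)*(-75) = 176597 - 6*((2 + 0) + 5)*(-75) = 176597 - 6*(2 + 5)*(-75) = 176597 - 6*7*(-75) = 176597 - 42*(-75) = 176597 + 3150 = 179747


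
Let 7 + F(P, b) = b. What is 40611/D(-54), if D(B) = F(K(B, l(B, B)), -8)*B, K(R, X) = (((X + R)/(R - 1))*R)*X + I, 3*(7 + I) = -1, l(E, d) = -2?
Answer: 13537/270 ≈ 50.137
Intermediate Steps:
I = -22/3 (I = -7 + (⅓)*(-1) = -7 - ⅓ = -22/3 ≈ -7.3333)
K(R, X) = -22/3 + R*X*(R + X)/(-1 + R) (K(R, X) = (((X + R)/(R - 1))*R)*X - 22/3 = (((R + X)/(-1 + R))*R)*X - 22/3 = (R*(R + X)/(-1 + R))*X - 22/3 = R*X*(R + X)/(-1 + R) - 22/3 = -22/3 + R*X*(R + X)/(-1 + R))
F(P, b) = -7 + b
D(B) = -15*B (D(B) = (-7 - 8)*B = -15*B)
40611/D(-54) = 40611/((-15*(-54))) = 40611/810 = 40611*(1/810) = 13537/270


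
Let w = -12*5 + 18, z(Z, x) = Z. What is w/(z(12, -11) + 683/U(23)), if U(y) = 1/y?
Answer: -42/15721 ≈ -0.0026716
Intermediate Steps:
U(y) = 1/y
w = -42 (w = -60 + 18 = -42)
w/(z(12, -11) + 683/U(23)) = -42/(12 + 683/(1/23)) = -42/(12 + 683*23) = -42/(12 + 15709) = -42/15721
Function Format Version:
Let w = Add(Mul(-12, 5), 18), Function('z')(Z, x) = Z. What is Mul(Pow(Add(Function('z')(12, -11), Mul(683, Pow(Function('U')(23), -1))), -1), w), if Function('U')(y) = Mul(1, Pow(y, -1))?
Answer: Rational(-42, 15721) ≈ -0.0026716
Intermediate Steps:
Function('U')(y) = Pow(y, -1)
w = -42 (w = Add(-60, 18) = -42)
Mul(Pow(Add(Function('z')(12, -11), Mul(683, Pow(Function('U')(23), -1))), -1), w) = Mul(Pow(Add(12, Mul(683, Pow(Pow(23, -1), -1))), -1), -42) = Mul(Pow(Add(12, Mul(683, Pow(Rational(1, 23), -1))), -1), -42) = Mul(Pow(Add(12, Mul(683, 23)), -1), -42) = Mul(Pow(Add(12, 15709), -1), -42) = Mul(Pow(15721, -1), -42) = Mul(Rational(1, 15721), -42) = Rational(-42, 15721)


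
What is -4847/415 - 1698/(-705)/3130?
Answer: -356497596/30525325 ≈ -11.679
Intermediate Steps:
-4847/415 - 1698/(-705)/3130 = -4847*1/415 - 1698*(-1/705)*(1/3130) = -4847/415 + (566/235)*(1/3130) = -4847/415 + 283/367775 = -356497596/30525325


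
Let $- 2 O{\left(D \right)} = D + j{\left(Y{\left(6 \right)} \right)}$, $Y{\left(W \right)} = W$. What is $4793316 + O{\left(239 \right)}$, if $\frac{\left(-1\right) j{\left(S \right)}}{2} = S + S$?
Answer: $\frac{9586417}{2} \approx 4.7932 \cdot 10^{6}$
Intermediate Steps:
$j{\left(S \right)} = - 4 S$ ($j{\left(S \right)} = - 2 \left(S + S\right) = - 2 \cdot 2 S = - 4 S$)
$O{\left(D \right)} = 12 - \frac{D}{2}$ ($O{\left(D \right)} = - \frac{D - 24}{2} = - \frac{-24 + D}{2} = 12 - \frac{D}{2}$)
$4793316 + O{\left(239 \right)} = 4793316 + \left(12 - \frac{239}{2}\right) = 4793316 - \frac{215}{2} = \frac{9586417}{2}$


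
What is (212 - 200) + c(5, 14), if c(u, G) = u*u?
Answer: 37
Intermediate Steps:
c(u, G) = u²
(212 - 200) + c(5, 14) = (212 - 200) + 5² = 12 + 25 = 37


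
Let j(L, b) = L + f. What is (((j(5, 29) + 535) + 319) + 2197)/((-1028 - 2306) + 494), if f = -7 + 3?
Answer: -763/710 ≈ -1.0746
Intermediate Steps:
f = -4
j(L, b) = -4 + L (j(L, b) = L - 4 = -4 + L)
(((j(5, 29) + 535) + 319) + 2197)/((-1028 - 2306) + 494) = ((((-4 + 5) + 535) + 319) + 2197)/((-1028 - 2306) + 494) = (((1 + 535) + 319) + 2197)/(-3334 + 494) = ((536 + 319) + 2197)/(-2840) = (855 + 2197)*(-1/2840) = 3052*(-1/2840) = -763/710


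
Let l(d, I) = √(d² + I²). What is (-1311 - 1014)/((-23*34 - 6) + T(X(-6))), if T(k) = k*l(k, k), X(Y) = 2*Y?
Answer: 458025/144868 - 20925*√2/36217 ≈ 2.3446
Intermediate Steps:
l(d, I) = √(I² + d²)
T(k) = k*√2*√(k²) (T(k) = k*√(k² + k²) = k*√(2*k²) = k*(√2*√(k²)) = k*√2*√(k²))
(-1311 - 1014)/((-23*34 - 6) + T(X(-6))) = (-1311 - 1014)/((-23*34 - 6) + (2*(-6))*√2*√((2*(-6))²)) = -2325/((-782 - 6) - 12*√2*√((-12)²)) = -2325/(-788 - 12*√2*√144) = -2325/(-788 - 12*√2*12) = -2325/(-788 - 144*√2)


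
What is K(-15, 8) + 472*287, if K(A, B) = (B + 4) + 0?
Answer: 135476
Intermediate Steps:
K(A, B) = 4 + B (K(A, B) = (4 + B) + 0 = 4 + B)
K(-15, 8) + 472*287 = (4 + 8) + 472*287 = 12 + 135464 = 135476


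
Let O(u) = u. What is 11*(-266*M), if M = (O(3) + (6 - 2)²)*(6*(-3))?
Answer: 1000692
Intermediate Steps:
M = -342 (M = (3 + (6 - 2)²)*(6*(-3)) = (3 + 4²)*(-18) = (3 + 16)*(-18) = 19*(-18) = -342)
11*(-266*M) = 11*(-266*(-342)) = 11*90972 = 1000692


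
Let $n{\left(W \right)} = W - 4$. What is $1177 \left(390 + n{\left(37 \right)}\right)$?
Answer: $497871$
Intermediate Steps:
$n{\left(W \right)} = -4 + W$ ($n{\left(W \right)} = W - 4 = -4 + W$)
$1177 \left(390 + n{\left(37 \right)}\right) = 1177 \left(390 + \left(-4 + 37\right)\right) = 1177 \left(390 + 33\right) = 1177 \cdot 423 = 497871$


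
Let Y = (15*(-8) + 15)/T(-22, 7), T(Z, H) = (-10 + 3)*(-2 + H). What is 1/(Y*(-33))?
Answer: -1/99 ≈ -0.010101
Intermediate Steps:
T(Z, H) = 14 - 7*H (T(Z, H) = -7*(-2 + H) = 14 - 7*H)
Y = 3 (Y = (15*(-8) + 15)/(14 - 7*7) = (-120 + 15)/(14 - 49) = -105/(-35) = -105*(-1/35) = 3)
1/(Y*(-33)) = 1/(3*(-33)) = 1/(-99) = -1/99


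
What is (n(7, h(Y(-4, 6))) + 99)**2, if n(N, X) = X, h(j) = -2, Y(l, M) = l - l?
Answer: 9409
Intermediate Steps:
Y(l, M) = 0
(n(7, h(Y(-4, 6))) + 99)**2 = (-2 + 99)**2 = 97**2 = 9409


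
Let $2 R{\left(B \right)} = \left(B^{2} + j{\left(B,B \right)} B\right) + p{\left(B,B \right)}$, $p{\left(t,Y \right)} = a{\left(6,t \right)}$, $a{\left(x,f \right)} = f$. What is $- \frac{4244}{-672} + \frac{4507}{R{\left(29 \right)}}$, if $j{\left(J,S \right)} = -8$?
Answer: $\frac{1095635}{53592} \approx 20.444$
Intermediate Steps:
$p{\left(t,Y \right)} = t$
$R{\left(B \right)} = \frac{B^{2}}{2} - \frac{7 B}{2}$ ($R{\left(B \right)} = \frac{\left(B^{2} - 8 B\right) + B}{2} = \frac{B^{2} - 7 B}{2} = \frac{B^{2}}{2} - \frac{7 B}{2}$)
$- \frac{4244}{-672} + \frac{4507}{R{\left(29 \right)}} = - \frac{4244}{-672} + \frac{4507}{\frac{1}{2} \cdot 29 \left(-7 + 29\right)} = \left(-4244\right) \left(- \frac{1}{672}\right) + \frac{4507}{\frac{1}{2} \cdot 29 \cdot 22} = \frac{1061}{168} + \frac{4507}{319} = \frac{1095635}{53592}$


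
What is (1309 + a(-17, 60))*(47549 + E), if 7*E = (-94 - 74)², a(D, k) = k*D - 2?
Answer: 14803747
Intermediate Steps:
a(D, k) = -2 + D*k (a(D, k) = D*k - 2 = -2 + D*k)
E = 4032 (E = (-94 - 74)²/7 = (⅐)*(-168)² = (⅐)*28224 = 4032)
(1309 + a(-17, 60))*(47549 + E) = (1309 + (-2 - 17*60))*(47549 + 4032) = (1309 + (-2 - 1020))*51581 = (1309 - 1022)*51581 = 287*51581 = 14803747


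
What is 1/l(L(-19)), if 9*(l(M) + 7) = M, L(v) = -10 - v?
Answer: -⅙ ≈ -0.16667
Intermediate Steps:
l(M) = -7 + M/9
1/l(L(-19)) = 1/(-7 + (-10 - 1*(-19))/9) = 1/(-7 + (-10 + 19)/9) = 1/(-7 + (⅑)*9) = 1/(-7 + 1) = 1/(-6) = -⅙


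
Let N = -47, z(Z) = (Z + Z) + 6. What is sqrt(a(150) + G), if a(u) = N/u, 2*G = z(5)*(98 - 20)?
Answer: sqrt(561318)/30 ≈ 24.974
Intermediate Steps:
z(Z) = 6 + 2*Z (z(Z) = 2*Z + 6 = 6 + 2*Z)
G = 624 (G = ((6 + 2*5)*(98 - 20))/2 = ((6 + 10)*78)/2 = (16*78)/2 = (1/2)*1248 = 624)
a(u) = -47/u
sqrt(a(150) + G) = sqrt(-47/150 + 624) = sqrt(93553/150) = sqrt(561318)/30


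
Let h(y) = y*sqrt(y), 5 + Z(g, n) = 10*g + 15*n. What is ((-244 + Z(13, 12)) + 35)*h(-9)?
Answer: -2592*I ≈ -2592.0*I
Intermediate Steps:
Z(g, n) = -5 + 10*g + 15*n (Z(g, n) = -5 + (10*g + 15*n) = -5 + 10*g + 15*n)
h(y) = y**(3/2)
((-244 + Z(13, 12)) + 35)*h(-9) = ((-244 + (-5 + 10*13 + 15*12)) + 35)*(-9)**(3/2) = ((-244 + (-5 + 130 + 180)) + 35)*(-27*I) = ((-244 + 305) + 35)*(-27*I) = (61 + 35)*(-27*I) = 96*(-27*I) = -2592*I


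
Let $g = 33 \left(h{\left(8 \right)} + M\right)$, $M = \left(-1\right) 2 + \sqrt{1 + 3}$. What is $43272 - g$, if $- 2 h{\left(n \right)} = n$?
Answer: $43404$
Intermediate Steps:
$h{\left(n \right)} = - \frac{n}{2}$
$M = 0$ ($M = -2 + \sqrt{4} = -2 + 2 = 0$)
$g = -132$ ($g = 33 \left(\left(- \frac{1}{2}\right) 8 + 0\right) = 33 \left(-4 + 0\right) = 33 \left(-4\right) = -132$)
$43272 - g = 43272 - -132 = 43272 + 132 = 43404$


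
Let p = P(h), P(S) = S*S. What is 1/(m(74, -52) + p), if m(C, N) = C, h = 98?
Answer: 1/9678 ≈ 0.00010333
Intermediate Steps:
P(S) = S²
p = 9604 (p = 98² = 9604)
1/(m(74, -52) + p) = 1/(74 + 9604) = 1/9678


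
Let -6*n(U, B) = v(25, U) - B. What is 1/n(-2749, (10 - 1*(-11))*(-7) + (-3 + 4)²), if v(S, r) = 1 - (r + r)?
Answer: -6/5645 ≈ -0.0010629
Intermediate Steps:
v(S, r) = 1 - 2*r
n(U, B) = -⅙ + U/3 + B/6 (n(U, B) = -((1 - 2*U) - B)/6 = -(1 - B - 2*U)/6 = -⅙ + U/3 + B/6)
1/n(-2749, (10 - 1*(-11))*(-7) + (-3 + 4)²) = 1/(-⅙ + (⅓)*(-2749) + ((10 - 1*(-11))*(-7) + (-3 + 4)²)/6) = 1/(-⅙ - 2749/3 + ((10 + 11)*(-7) + 1²)/6) = 1/(-⅙ - 2749/3 + (21*(-7) + 1)/6) = 1/(-⅙ - 2749/3 + (-147 + 1)/6) = 1/(-⅙ - 2749/3 + (⅙)*(-146)) = 1/(-⅙ - 2749/3 - 73/3) = 1/(-5645/6) = -6/5645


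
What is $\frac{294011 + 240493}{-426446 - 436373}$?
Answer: $- \frac{534504}{862819} \approx -0.61949$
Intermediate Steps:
$\frac{294011 + 240493}{-426446 - 436373} = \frac{534504}{-862819} = 534504 \left(- \frac{1}{862819}\right) = - \frac{534504}{862819}$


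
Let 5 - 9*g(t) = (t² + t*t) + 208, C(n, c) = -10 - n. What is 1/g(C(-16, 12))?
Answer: -9/275 ≈ -0.032727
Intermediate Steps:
g(t) = -203/9 - 2*t²/9 (g(t) = 5/9 - ((t² + t*t) + 208)/9 = 5/9 - ((t² + t²) + 208)/9 = 5/9 - (2*t² + 208)/9 = 5/9 - (208 + 2*t²)/9 = 5/9 + (-208/9 - 2*t²/9) = -203/9 - 2*t²/9)
1/g(C(-16, 12)) = 1/(-203/9 - 2*(-10 - 1*(-16))²/9) = 1/(-203/9 - 2*(-10 + 16)²/9) = 1/(-203/9 - 2/9*6²) = 1/(-203/9 - 2/9*36) = 1/(-203/9 - 8) = 1/(-275/9) = -9/275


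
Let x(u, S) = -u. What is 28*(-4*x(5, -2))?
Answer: 560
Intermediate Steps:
28*(-4*x(5, -2)) = 28*(-(-4)*5) = 28*(-4*(-5)) = 28*20 = 560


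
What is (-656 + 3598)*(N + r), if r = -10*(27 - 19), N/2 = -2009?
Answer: -12056316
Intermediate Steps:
N = -4018 (N = 2*(-2009) = -4018)
r = -80 (r = -10*8 = -80)
(-656 + 3598)*(N + r) = (-656 + 3598)*(-4018 - 80) = 2942*(-4098) = -12056316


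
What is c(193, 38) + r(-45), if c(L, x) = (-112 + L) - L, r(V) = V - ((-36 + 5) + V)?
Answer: -81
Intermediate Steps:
r(V) = 31 (r(V) = V - (-31 + V) = V + (31 - V) = 31)
c(L, x) = -112
c(193, 38) + r(-45) = -112 + 31 = -81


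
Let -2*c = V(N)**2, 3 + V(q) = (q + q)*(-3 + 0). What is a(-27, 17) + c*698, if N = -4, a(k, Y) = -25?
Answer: -153934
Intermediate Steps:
V(q) = -3 - 6*q (V(q) = -3 + (q + q)*(-3 + 0) = -3 + (2*q)*(-3) = -3 - 6*q)
c = -441/2 (c = -(-3 - 6*(-4))**2/2 = -(-3 + 24)**2/2 = -1/2*21**2 = -1/2*441 = -441/2 ≈ -220.50)
a(-27, 17) + c*698 = -25 - 441/2*698 = -25 - 153909 = -153934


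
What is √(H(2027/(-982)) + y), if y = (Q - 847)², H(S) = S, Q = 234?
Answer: √362361074642/982 ≈ 613.00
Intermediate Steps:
y = 375769 (y = (234 - 847)² = (-613)² = 375769)
√(H(2027/(-982)) + y) = √(2027/(-982) + 375769) = √(2027*(-1/982) + 375769) = √(-2027/982 + 375769) = √(369003131/982) = √362361074642/982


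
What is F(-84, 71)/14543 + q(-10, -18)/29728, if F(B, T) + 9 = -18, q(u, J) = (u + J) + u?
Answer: -677645/216167152 ≈ -0.0031348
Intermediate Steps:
q(u, J) = J + 2*u (q(u, J) = (J + u) + u = J + 2*u)
F(B, T) = -27 (F(B, T) = -9 - 18 = -27)
F(-84, 71)/14543 + q(-10, -18)/29728 = -27/14543 + (-18 + 2*(-10))/29728 = -27*1/14543 + (-18 - 20)*(1/29728) = -27/14543 - 38*1/29728 = -27/14543 - 19/14864 = -677645/216167152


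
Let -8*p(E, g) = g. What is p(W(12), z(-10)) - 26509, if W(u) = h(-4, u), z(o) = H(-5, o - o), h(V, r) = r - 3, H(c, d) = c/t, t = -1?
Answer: -212077/8 ≈ -26510.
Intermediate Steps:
H(c, d) = -c (H(c, d) = c/(-1) = c*(-1) = -c)
h(V, r) = -3 + r
z(o) = 5 (z(o) = -1*(-5) = 5)
W(u) = -3 + u
p(E, g) = -g/8
p(W(12), z(-10)) - 26509 = -1/8*5 - 26509 = -5/8 - 26509 = -212077/8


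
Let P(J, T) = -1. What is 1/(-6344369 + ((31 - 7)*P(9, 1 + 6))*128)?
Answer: -1/6347441 ≈ -1.5754e-7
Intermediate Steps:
1/(-6344369 + ((31 - 7)*P(9, 1 + 6))*128) = 1/(-6344369 + ((31 - 7)*(-1))*128) = 1/(-6344369 + (24*(-1))*128) = 1/(-6344369 - 24*128) = 1/(-6344369 - 3072) = 1/(-6347441) = -1/6347441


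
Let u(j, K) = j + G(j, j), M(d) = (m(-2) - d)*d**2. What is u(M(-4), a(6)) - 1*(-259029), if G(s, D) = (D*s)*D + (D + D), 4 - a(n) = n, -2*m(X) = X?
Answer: 771269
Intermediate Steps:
m(X) = -X/2
a(n) = 4 - n
G(s, D) = 2*D + s*D**2 (G(s, D) = s*D**2 + 2*D = 2*D + s*D**2)
M(d) = d**2*(1 - d) (M(d) = (-1/2*(-2) - d)*d**2 = (1 - d)*d**2 = d**2*(1 - d))
u(j, K) = j + j*(2 + j**2) (u(j, K) = j + j*(2 + j*j) = j + j*(2 + j**2))
u(M(-4), a(6)) - 1*(-259029) = ((-4)**2*(1 - 1*(-4)))*(3 + ((-4)**2*(1 - 1*(-4)))**2) - 1*(-259029) = (16*(1 + 4))*(3 + (16*(1 + 4))**2) + 259029 = (16*5)*(3 + (16*5)**2) + 259029 = 80*(3 + 80**2) + 259029 = 80*(3 + 6400) + 259029 = 80*6403 + 259029 = 512240 + 259029 = 771269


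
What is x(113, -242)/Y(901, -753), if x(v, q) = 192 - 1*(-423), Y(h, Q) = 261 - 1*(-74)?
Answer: 123/67 ≈ 1.8358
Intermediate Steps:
Y(h, Q) = 335 (Y(h, Q) = 261 + 74 = 335)
x(v, q) = 615 (x(v, q) = 192 + 423 = 615)
x(113, -242)/Y(901, -753) = 615/335 = 615*(1/335) = 123/67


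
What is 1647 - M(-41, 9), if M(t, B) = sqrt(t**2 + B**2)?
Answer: 1647 - sqrt(1762) ≈ 1605.0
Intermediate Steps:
M(t, B) = sqrt(B**2 + t**2)
1647 - M(-41, 9) = 1647 - sqrt(9**2 + (-41)**2) = 1647 - sqrt(81 + 1681) = 1647 - sqrt(1762)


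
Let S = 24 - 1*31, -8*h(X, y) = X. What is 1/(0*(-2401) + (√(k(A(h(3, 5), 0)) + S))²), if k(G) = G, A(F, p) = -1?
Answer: -⅛ ≈ -0.12500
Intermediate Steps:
h(X, y) = -X/8
S = -7 (S = 24 - 31 = -7)
1/(0*(-2401) + (√(k(A(h(3, 5), 0)) + S))²) = 1/(0*(-2401) + (√(-1 - 7))²) = 1/(0 + (√(-8))²) = 1/(0 + (2*I*√2)²) = 1/(0 - 8) = 1/(-8) = -⅛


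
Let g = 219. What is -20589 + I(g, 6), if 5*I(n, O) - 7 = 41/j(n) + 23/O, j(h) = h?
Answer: -15028361/730 ≈ -20587.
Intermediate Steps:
I(n, O) = 7/5 + 23/(5*O) + 41/(5*n) (I(n, O) = 7/5 + (41/n + 23/O)/5 = 7/5 + (23/O + 41/n)/5 = 7/5 + (23/(5*O) + 41/(5*n)) = 7/5 + 23/(5*O) + 41/(5*n))
-20589 + I(g, 6) = -20589 + (7/5 + (23/5)/6 + (41/5)/219) = -20589 + (7/5 + (23/5)*(⅙) + (41/5)*(1/219)) = -20589 + (7/5 + 23/30 + 41/1095) = -20589 + 1609/730 = -15028361/730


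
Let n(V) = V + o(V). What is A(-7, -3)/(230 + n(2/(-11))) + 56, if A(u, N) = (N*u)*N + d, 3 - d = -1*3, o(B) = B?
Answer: 46943/842 ≈ 55.752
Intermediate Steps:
d = 6 (d = 3 - (-1)*3 = 3 - 1*(-3) = 3 + 3 = 6)
n(V) = 2*V (n(V) = V + V = 2*V)
A(u, N) = 6 + u*N² (A(u, N) = (N*u)*N + 6 = u*N² + 6 = 6 + u*N²)
A(-7, -3)/(230 + n(2/(-11))) + 56 = (6 - 7*(-3)²)/(230 + 2*(2/(-11))) + 56 = (6 - 7*9)/(230 + 2*(2*(-1/11))) + 56 = (6 - 63)/(230 + 2*(-2/11)) + 56 = -57/(230 - 4/11) + 56 = -57/2526/11 + 56 = -57*11/2526 + 56 = -209/842 + 56 = 46943/842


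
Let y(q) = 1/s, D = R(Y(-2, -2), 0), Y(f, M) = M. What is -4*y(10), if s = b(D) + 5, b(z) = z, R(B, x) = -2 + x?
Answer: -4/3 ≈ -1.3333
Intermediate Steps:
D = -2 (D = -2 + 0 = -2)
s = 3 (s = -2 + 5 = 3)
y(q) = ⅓ (y(q) = 1/3 = ⅓)
-4*y(10) = -4*⅓ = -4/3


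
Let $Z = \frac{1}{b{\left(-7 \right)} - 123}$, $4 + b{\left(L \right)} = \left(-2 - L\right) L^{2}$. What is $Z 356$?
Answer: $\frac{178}{59} \approx 3.0169$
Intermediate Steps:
$b{\left(L \right)} = -4 + L^{2} \left(-2 - L\right)$ ($b{\left(L \right)} = -4 + \left(-2 - L\right) L^{2} = -4 + L^{2} \left(-2 - L\right)$)
$Z = \frac{1}{118}$ ($Z = \frac{1}{\left(-4 - \left(-7\right)^{3} - 2 \left(-7\right)^{2}\right) - 123} = \frac{1}{\left(-4 - -343 - 98\right) - 123} = \frac{1}{\left(-4 + 343 - 98\right) - 123} = \frac{1}{241 - 123} = \frac{1}{118} \approx 0.0084746$)
$Z 356 = \frac{1}{118} \cdot 356 = \frac{178}{59}$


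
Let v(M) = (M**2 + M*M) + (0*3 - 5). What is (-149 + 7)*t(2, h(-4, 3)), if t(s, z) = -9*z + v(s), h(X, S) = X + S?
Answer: -1704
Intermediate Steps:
h(X, S) = S + X
v(M) = -5 + 2*M**2 (v(M) = (M**2 + M**2) + (0 - 5) = 2*M**2 - 5 = -5 + 2*M**2)
t(s, z) = -5 - 9*z + 2*s**2 (t(s, z) = -9*z + (-5 + 2*s**2) = -5 - 9*z + 2*s**2)
(-149 + 7)*t(2, h(-4, 3)) = (-149 + 7)*(-5 - 9*(3 - 4) + 2*2**2) = -142*(-5 - 9*(-1) + 2*4) = -142*(-5 + 9 + 8) = -142*12 = -1704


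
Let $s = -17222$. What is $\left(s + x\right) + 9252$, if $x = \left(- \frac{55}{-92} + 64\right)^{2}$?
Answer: $- \frac{32138831}{8464} \approx -3797.1$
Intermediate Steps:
$x = \frac{35319249}{8464}$ ($x = \left(\left(-55\right) \left(- \frac{1}{92}\right) + 64\right)^{2} = \left(\frac{55}{92} + 64\right)^{2} = \left(\frac{5943}{92}\right)^{2} = \frac{35319249}{8464} \approx 4172.9$)
$\left(s + x\right) + 9252 = \left(-17222 + \frac{35319249}{8464}\right) + 9252 = - \frac{110447759}{8464} + 9252 = - \frac{32138831}{8464}$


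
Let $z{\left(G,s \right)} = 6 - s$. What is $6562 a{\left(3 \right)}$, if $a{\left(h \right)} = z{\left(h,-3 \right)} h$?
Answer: $177174$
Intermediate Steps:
$a{\left(h \right)} = 9 h$ ($a{\left(h \right)} = \left(6 - -3\right) h = \left(6 + 3\right) h = 9 h$)
$6562 a{\left(3 \right)} = 6562 \cdot 9 \cdot 3 = 6562 \cdot 27 = 177174$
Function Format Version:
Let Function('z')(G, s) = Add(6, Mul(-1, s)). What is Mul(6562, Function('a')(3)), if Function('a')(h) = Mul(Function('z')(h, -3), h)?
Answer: 177174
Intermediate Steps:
Function('a')(h) = Mul(9, h) (Function('a')(h) = Mul(Add(6, Mul(-1, -3)), h) = Mul(Add(6, 3), h) = Mul(9, h))
Mul(6562, Function('a')(3)) = Mul(6562, Mul(9, 3)) = Mul(6562, 27) = 177174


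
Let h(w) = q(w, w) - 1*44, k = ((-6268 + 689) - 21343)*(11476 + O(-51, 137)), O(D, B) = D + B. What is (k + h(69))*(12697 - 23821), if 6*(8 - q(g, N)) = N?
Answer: 3462592080726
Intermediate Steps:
q(g, N) = 8 - N/6
O(D, B) = B + D
k = -311272164 (k = ((-6268 + 689) - 21343)*(11476 + (137 - 51)) = (-5579 - 21343)*(11476 + 86) = -26922*11562 = -311272164)
h(w) = -36 - w/6 (h(w) = (8 - w/6) - 1*44 = (8 - w/6) - 44 = -36 - w/6)
(k + h(69))*(12697 - 23821) = (-311272164 + (-36 - ⅙*69))*(12697 - 23821) = (-311272164 + (-36 - 23/2))*(-11124) = (-311272164 - 95/2)*(-11124) = -622544423/2*(-11124) = 3462592080726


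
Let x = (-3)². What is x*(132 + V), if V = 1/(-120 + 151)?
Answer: 36837/31 ≈ 1188.3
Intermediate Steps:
V = 1/31 ≈ 0.032258
x = 9
x*(132 + V) = 9*(132 + 1/31) = 9*(4093/31) = 36837/31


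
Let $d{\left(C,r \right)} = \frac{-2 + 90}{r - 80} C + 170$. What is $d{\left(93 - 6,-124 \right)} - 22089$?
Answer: $- \frac{373261}{17} \approx -21957.0$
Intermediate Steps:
$d{\left(C,r \right)} = 170 + \frac{88 C}{-80 + r}$ ($d{\left(C,r \right)} = \frac{88}{-80 + r} C + 170 = \frac{88 C}{-80 + r} + 170 = 170 + \frac{88 C}{-80 + r}$)
$d{\left(93 - 6,-124 \right)} - 22089 = \frac{2 \left(-6800 + 44 \left(93 - 6\right) + 85 \left(-124\right)\right)}{-80 - 124} - 22089 = \frac{2 \left(-6800 + 44 \left(93 - 6\right) - 10540\right)}{-204} - 22089 = 2 \left(- \frac{1}{204}\right) \left(-6800 + 44 \cdot 87 - 10540\right) - 22089 = 2 \left(- \frac{1}{204}\right) \left(-6800 + 3828 - 10540\right) - 22089 = 2 \left(- \frac{1}{204}\right) \left(-13512\right) - 22089 = \frac{2252}{17} - 22089 = - \frac{373261}{17}$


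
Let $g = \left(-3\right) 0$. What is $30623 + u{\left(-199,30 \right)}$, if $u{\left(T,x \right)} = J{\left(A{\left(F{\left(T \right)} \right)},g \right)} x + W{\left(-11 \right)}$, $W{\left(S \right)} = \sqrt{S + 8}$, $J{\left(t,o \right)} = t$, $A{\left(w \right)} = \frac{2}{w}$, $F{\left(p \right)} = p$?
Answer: $\frac{6093917}{199} + i \sqrt{3} \approx 30623.0 + 1.732 i$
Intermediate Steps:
$g = 0$
$W{\left(S \right)} = \sqrt{8 + S}$
$u{\left(T,x \right)} = i \sqrt{3} + \frac{2 x}{T}$ ($u{\left(T,x \right)} = \frac{2}{T} x + \sqrt{8 - 11} = \frac{2 x}{T} + \sqrt{-3} = \frac{2 x}{T} + i \sqrt{3} = i \sqrt{3} + \frac{2 x}{T}$)
$30623 + u{\left(-199,30 \right)} = 30623 + \left(i \sqrt{3} + 2 \cdot 30 \frac{1}{-199}\right) = 30623 + \left(i \sqrt{3} + 2 \cdot 30 \left(- \frac{1}{199}\right)\right) = 30623 - \left(\frac{60}{199} - i \sqrt{3}\right) = \frac{6093917}{199} + i \sqrt{3}$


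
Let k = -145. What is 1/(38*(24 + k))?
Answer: -1/4598 ≈ -0.00021749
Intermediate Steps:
1/(38*(24 + k)) = 1/(38*(24 - 145)) = 1/(38*(-121)) = 1/(-4598) = -1/4598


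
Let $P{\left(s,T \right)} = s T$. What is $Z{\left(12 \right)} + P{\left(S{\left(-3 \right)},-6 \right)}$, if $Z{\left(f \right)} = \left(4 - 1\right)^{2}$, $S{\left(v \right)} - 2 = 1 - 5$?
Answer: $21$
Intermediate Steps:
$S{\left(v \right)} = -2$ ($S{\left(v \right)} = 2 + \left(1 - 5\right) = 2 - 4 = -2$)
$P{\left(s,T \right)} = T s$
$Z{\left(f \right)} = 9$ ($Z{\left(f \right)} = 3^{2} = 9$)
$Z{\left(12 \right)} + P{\left(S{\left(-3 \right)},-6 \right)} = 9 - -12 = 9 + 12 = 21$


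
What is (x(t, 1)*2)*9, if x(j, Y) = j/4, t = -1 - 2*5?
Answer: -99/2 ≈ -49.500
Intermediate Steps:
t = -11 (t = -1 - 10 = -11)
x(j, Y) = j/4 (x(j, Y) = j*(1/4) = j/4)
(x(t, 1)*2)*9 = (((1/4)*(-11))*2)*9 = -11/4*2*9 = -11/2*9 = -99/2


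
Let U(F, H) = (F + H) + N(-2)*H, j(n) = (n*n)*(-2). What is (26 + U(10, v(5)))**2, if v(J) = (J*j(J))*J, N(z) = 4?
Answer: 38613796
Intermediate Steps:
j(n) = -2*n**2 (j(n) = n**2*(-2) = -2*n**2)
v(J) = -2*J**4 (v(J) = (J*(-2*J**2))*J = (-2*J**3)*J = -2*J**4)
U(F, H) = F + 5*H (U(F, H) = (F + H) + 4*H = F + 5*H)
(26 + U(10, v(5)))**2 = (26 + (10 + 5*(-2*5**4)))**2 = (26 + (10 + 5*(-2*625)))**2 = (26 + (10 + 5*(-1250)))**2 = (26 + (10 - 6250))**2 = (26 - 6240)**2 = (-6214)**2 = 38613796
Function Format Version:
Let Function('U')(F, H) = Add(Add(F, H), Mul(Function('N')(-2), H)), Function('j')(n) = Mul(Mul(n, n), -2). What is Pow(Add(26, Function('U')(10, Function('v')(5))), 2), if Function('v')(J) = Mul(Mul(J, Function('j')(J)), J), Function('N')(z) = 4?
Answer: 38613796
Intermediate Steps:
Function('j')(n) = Mul(-2, Pow(n, 2)) (Function('j')(n) = Mul(Pow(n, 2), -2) = Mul(-2, Pow(n, 2)))
Function('v')(J) = Mul(-2, Pow(J, 4)) (Function('v')(J) = Mul(Mul(J, Mul(-2, Pow(J, 2))), J) = Mul(Mul(-2, Pow(J, 3)), J) = Mul(-2, Pow(J, 4)))
Function('U')(F, H) = Add(F, Mul(5, H)) (Function('U')(F, H) = Add(Add(F, H), Mul(4, H)) = Add(F, Mul(5, H)))
Pow(Add(26, Function('U')(10, Function('v')(5))), 2) = Pow(Add(26, Add(10, Mul(5, Mul(-2, Pow(5, 4))))), 2) = Pow(Add(26, Add(10, Mul(5, Mul(-2, 625)))), 2) = Pow(Add(26, Add(10, Mul(5, -1250))), 2) = Pow(Add(26, Add(10, -6250)), 2) = Pow(Add(26, -6240), 2) = Pow(-6214, 2) = 38613796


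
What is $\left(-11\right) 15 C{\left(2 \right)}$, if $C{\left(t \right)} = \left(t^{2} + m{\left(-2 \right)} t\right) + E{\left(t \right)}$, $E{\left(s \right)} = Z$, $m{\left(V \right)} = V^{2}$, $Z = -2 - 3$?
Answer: $-1155$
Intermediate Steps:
$Z = -5$ ($Z = -2 - 3 = -5$)
$E{\left(s \right)} = -5$
$C{\left(t \right)} = -5 + t^{2} + 4 t$ ($C{\left(t \right)} = \left(t^{2} + \left(-2\right)^{2} t\right) - 5 = \left(t^{2} + 4 t\right) - 5 = -5 + t^{2} + 4 t$)
$\left(-11\right) 15 C{\left(2 \right)} = \left(-11\right) 15 \left(-5 + 2^{2} + 4 \cdot 2\right) = - 165 \left(-5 + 4 + 8\right) = \left(-165\right) 7 = -1155$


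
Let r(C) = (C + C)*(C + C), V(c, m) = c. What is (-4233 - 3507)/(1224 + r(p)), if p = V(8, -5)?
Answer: -387/74 ≈ -5.2297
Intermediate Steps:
p = 8
r(C) = 4*C**2 (r(C) = (2*C)*(2*C) = 4*C**2)
(-4233 - 3507)/(1224 + r(p)) = (-4233 - 3507)/(1224 + 4*8**2) = -7740/(1224 + 4*64) = -7740/(1224 + 256) = -7740/1480 = -7740*1/1480 = -387/74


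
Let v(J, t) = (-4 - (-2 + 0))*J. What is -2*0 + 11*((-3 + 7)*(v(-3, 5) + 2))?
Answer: 352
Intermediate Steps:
v(J, t) = -2*J (v(J, t) = (-4 - 1*(-2))*J = (-4 + 2)*J = -2*J)
-2*0 + 11*((-3 + 7)*(v(-3, 5) + 2)) = -2*0 + 11*((-3 + 7)*(-2*(-3) + 2)) = 0 + 11*(4*(6 + 2)) = 0 + 11*(4*8) = 0 + 11*32 = 0 + 352 = 352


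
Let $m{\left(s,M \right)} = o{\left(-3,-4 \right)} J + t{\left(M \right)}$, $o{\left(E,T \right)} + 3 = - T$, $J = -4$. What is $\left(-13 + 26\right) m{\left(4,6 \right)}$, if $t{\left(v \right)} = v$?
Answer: $26$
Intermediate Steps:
$o{\left(E,T \right)} = -3 - T$
$m{\left(s,M \right)} = -4 + M$ ($m{\left(s,M \right)} = \left(-3 - -4\right) \left(-4\right) + M = \left(-3 + 4\right) \left(-4\right) + M = 1 \left(-4\right) + M = -4 + M$)
$\left(-13 + 26\right) m{\left(4,6 \right)} = \left(-13 + 26\right) \left(-4 + 6\right) = 13 \cdot 2 = 26$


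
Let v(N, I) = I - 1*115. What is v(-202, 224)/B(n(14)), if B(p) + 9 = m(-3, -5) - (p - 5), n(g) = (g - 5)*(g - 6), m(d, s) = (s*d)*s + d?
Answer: -109/154 ≈ -0.70779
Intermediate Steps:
m(d, s) = d + d*s² (m(d, s) = (d*s)*s + d = d*s² + d = d + d*s²)
v(N, I) = -115 + I (v(N, I) = I - 115 = -115 + I)
n(g) = (-6 + g)*(-5 + g) (n(g) = (-5 + g)*(-6 + g) = (-6 + g)*(-5 + g))
B(p) = -82 - p (B(p) = -9 + (-3*(1 + (-5)²) - (p - 5)) = -9 + (-3*(1 + 25) - (-5 + p)) = -9 + (-3*26 + (5 - p)) = -9 + (-78 + (5 - p)) = -9 + (-73 - p) = -82 - p)
v(-202, 224)/B(n(14)) = (-115 + 224)/(-82 - (30 + 14² - 11*14)) = 109/(-82 - (30 + 196 - 154)) = 109/(-82 - 1*72) = 109/(-82 - 72) = 109/(-154) = 109*(-1/154) = -109/154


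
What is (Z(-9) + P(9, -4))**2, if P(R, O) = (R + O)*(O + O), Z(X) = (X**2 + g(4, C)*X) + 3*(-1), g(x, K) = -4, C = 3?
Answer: 5476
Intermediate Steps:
Z(X) = -3 + X**2 - 4*X (Z(X) = (X**2 - 4*X) + 3*(-1) = (X**2 - 4*X) - 3 = -3 + X**2 - 4*X)
P(R, O) = 2*O*(O + R) (P(R, O) = (O + R)*(2*O) = 2*O*(O + R))
(Z(-9) + P(9, -4))**2 = ((-3 + (-9)**2 - 4*(-9)) + 2*(-4)*(-4 + 9))**2 = ((-3 + 81 + 36) + 2*(-4)*5)**2 = (114 - 40)**2 = 74**2 = 5476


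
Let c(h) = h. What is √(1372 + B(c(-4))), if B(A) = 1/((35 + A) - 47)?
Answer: 9*√271/4 ≈ 37.040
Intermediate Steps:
B(A) = 1/(-12 + A)
√(1372 + B(c(-4))) = √(1372 + 1/(-12 - 4)) = √(1372 + 1/(-16)) = √(1372 - 1/16) = √(21951/16) = 9*√271/4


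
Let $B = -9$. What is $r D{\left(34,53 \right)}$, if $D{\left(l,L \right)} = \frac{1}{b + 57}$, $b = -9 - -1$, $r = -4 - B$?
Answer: $\frac{5}{49} \approx 0.10204$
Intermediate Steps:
$r = 5$ ($r = -4 - -9 = -4 + 9 = 5$)
$b = -8$ ($b = -9 + 1 = -8$)
$D{\left(l,L \right)} = \frac{1}{49}$ ($D{\left(l,L \right)} = \frac{1}{-8 + 57} = \frac{1}{49}$)
$r D{\left(34,53 \right)} = 5 \cdot \frac{1}{49} = \frac{5}{49}$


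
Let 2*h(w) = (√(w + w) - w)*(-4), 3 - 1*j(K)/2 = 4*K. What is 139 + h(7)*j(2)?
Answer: -1 + 20*√14 ≈ 73.833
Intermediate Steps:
j(K) = 6 - 8*K
h(w) = 2*w - 2*√2*√w (h(w) = ((√(w + w) - w)*(-4))/2 = ((√(2*w) - w)*(-4))/2 = ((√2*√w - w)*(-4))/2 = ((-w + √2*√w)*(-4))/2 = (4*w - 4*√2*√w)/2 = 2*w - 2*√2*√w)
139 + h(7)*j(2) = 139 + (2*7 - 2*√2*√7)*(6 - 8*2) = 139 + (14 - 2*√14)*(6 - 16) = 139 + (14 - 2*√14)*(-10) = 139 + (-140 + 20*√14) = -1 + 20*√14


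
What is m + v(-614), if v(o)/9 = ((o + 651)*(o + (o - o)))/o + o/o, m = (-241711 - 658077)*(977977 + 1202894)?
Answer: -1962321555006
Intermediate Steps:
m = -1962321555348 (m = -899788*2180871 = -1962321555348)
v(o) = 5868 + 9*o (v(o) = 9*(((o + 651)*(o + (o - o)))/o + o/o) = 9*(((651 + o)*(o + 0))/o + 1) = 9*(((651 + o)*o)/o + 1) = 9*((o*(651 + o))/o + 1) = 9*((651 + o) + 1) = 9*(652 + o) = 5868 + 9*o)
m + v(-614) = -1962321555348 + (5868 + 9*(-614)) = -1962321555348 + (5868 - 5526) = -1962321555348 + 342 = -1962321555006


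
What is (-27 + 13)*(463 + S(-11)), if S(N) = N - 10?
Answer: -6188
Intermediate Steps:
S(N) = -10 + N
(-27 + 13)*(463 + S(-11)) = (-27 + 13)*(463 + (-10 - 11)) = -14*(463 - 21) = -14*442 = -6188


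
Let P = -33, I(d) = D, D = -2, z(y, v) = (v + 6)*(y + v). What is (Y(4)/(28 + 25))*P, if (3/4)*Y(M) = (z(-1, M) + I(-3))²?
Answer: -34496/53 ≈ -650.87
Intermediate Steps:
z(y, v) = (6 + v)*(v + y)
I(d) = -2
Y(M) = 4*(-8 + M² + 5*M)²/3 (Y(M) = 4*((M² + 6*M + 6*(-1) + M*(-1)) - 2)²/3 = 4*((M² + 6*M - 6 - M) - 2)²/3 = 4*((-6 + M² + 5*M) - 2)²/3 = 4*(-8 + M² + 5*M)²/3)
(Y(4)/(28 + 25))*P = ((4*(-8 + 4² + 5*4)²/3)/(28 + 25))*(-33) = ((4*(-8 + 16 + 20)²/3)/53)*(-33) = (((4/3)*28²)*(1/53))*(-33) = (((4/3)*784)*(1/53))*(-33) = ((3136/3)*(1/53))*(-33) = (3136/159)*(-33) = -34496/53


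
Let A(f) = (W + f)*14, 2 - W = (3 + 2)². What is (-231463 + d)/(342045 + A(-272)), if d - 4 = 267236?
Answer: 1883/17785 ≈ 0.10588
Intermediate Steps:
W = -23 (W = 2 - (3 + 2)² = 2 - 1*5² = 2 - 1*25 = 2 - 25 = -23)
d = 267240 (d = 4 + 267236 = 267240)
A(f) = -322 + 14*f (A(f) = (-23 + f)*14 = -322 + 14*f)
(-231463 + d)/(342045 + A(-272)) = (-231463 + 267240)/(342045 + (-322 + 14*(-272))) = 35777/(342045 + (-322 - 3808)) = 35777/(342045 - 4130) = 35777/337915 = 35777*(1/337915) = 1883/17785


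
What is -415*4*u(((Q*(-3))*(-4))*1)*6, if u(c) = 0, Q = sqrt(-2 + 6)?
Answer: 0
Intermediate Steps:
Q = 2 (Q = sqrt(4) = 2)
-415*4*u(((Q*(-3))*(-4))*1)*6 = -415*4*0*6 = -0*6 = -415*0 = 0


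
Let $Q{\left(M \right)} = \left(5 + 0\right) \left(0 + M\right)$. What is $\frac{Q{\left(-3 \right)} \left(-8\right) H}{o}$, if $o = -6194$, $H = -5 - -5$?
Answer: $0$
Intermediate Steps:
$H = 0$ ($H = -5 + 5 = 0$)
$Q{\left(M \right)} = 5 M$
$\frac{Q{\left(-3 \right)} \left(-8\right) H}{o} = \frac{5 \left(-3\right) \left(-8\right) 0}{-6194} = \left(-15\right) \left(-8\right) 0 \left(- \frac{1}{6194}\right) = 120 \cdot 0 \left(- \frac{1}{6194}\right) = 0 \left(- \frac{1}{6194}\right) = 0$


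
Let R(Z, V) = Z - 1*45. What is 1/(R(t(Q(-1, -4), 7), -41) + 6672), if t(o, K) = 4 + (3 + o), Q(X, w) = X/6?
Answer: 6/39803 ≈ 0.00015074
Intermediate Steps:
Q(X, w) = X/6 (Q(X, w) = X*(⅙) = X/6)
t(o, K) = 7 + o
R(Z, V) = -45 + Z (R(Z, V) = Z - 45 = -45 + Z)
1/(R(t(Q(-1, -4), 7), -41) + 6672) = 1/((-45 + (7 + (⅙)*(-1))) + 6672) = 1/((-45 + (7 - ⅙)) + 6672) = 1/((-45 + 41/6) + 6672) = 1/(-229/6 + 6672) = 1/(39803/6) = 6/39803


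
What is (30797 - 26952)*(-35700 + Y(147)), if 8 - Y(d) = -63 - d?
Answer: -136428290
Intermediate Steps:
Y(d) = 71 + d (Y(d) = 8 - (-63 - d) = 8 + (63 + d) = 71 + d)
(30797 - 26952)*(-35700 + Y(147)) = (30797 - 26952)*(-35700 + (71 + 147)) = 3845*(-35700 + 218) = 3845*(-35482) = -136428290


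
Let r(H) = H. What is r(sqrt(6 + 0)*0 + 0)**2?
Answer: 0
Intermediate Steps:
r(sqrt(6 + 0)*0 + 0)**2 = (sqrt(6 + 0)*0 + 0)**2 = (sqrt(6)*0 + 0)**2 = (0 + 0)**2 = 0**2 = 0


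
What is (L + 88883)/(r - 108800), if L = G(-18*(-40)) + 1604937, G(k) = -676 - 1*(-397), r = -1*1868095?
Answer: -1693541/1976895 ≈ -0.85667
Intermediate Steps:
r = -1868095
G(k) = -279 (G(k) = -676 + 397 = -279)
L = 1604658 (L = -279 + 1604937 = 1604658)
(L + 88883)/(r - 108800) = (1604658 + 88883)/(-1868095 - 108800) = 1693541/(-1976895) = 1693541*(-1/1976895) = -1693541/1976895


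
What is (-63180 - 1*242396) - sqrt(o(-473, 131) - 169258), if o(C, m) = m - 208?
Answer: -305576 - 3*I*sqrt(18815) ≈ -3.0558e+5 - 411.5*I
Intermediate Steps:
o(C, m) = -208 + m
(-63180 - 1*242396) - sqrt(o(-473, 131) - 169258) = (-63180 - 1*242396) - sqrt((-208 + 131) - 169258) = (-63180 - 242396) - sqrt(-77 - 169258) = -305576 - sqrt(-169335) = -305576 - 3*I*sqrt(18815)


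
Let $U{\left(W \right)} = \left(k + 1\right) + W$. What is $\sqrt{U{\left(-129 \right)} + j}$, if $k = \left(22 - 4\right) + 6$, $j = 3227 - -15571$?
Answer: $\sqrt{18694} \approx 136.73$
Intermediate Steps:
$j = 18798$ ($j = 3227 + 15571 = 18798$)
$k = 24$ ($k = 18 + 6 = 24$)
$U{\left(W \right)} = 25 + W$ ($U{\left(W \right)} = \left(24 + 1\right) + W = 25 + W$)
$\sqrt{U{\left(-129 \right)} + j} = \sqrt{\left(25 - 129\right) + 18798} = \sqrt{-104 + 18798} = \sqrt{18694}$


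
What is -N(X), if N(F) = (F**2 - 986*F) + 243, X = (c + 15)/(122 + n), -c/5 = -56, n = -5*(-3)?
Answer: 35201298/18769 ≈ 1875.5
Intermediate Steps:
n = 15
c = 280 (c = -5*(-56) = 280)
X = 295/137 (X = (280 + 15)/(122 + 15) = 295/137 ≈ 2.1533)
N(F) = 243 + F**2 - 986*F
-N(X) = -(243 + (295/137)**2 - 986*295/137) = -(243 + 87025/18769 - 290870/137) = -1*(-35201298/18769) = 35201298/18769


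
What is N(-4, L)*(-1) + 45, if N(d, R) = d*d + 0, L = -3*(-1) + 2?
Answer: 29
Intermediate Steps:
L = 5 (L = 3 + 2 = 5)
N(d, R) = d² (N(d, R) = d² + 0 = d²)
N(-4, L)*(-1) + 45 = (-4)²*(-1) + 45 = 16*(-1) + 45 = -16 + 45 = 29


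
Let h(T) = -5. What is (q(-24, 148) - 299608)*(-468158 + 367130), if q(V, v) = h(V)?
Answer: 30269302164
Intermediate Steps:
q(V, v) = -5
(q(-24, 148) - 299608)*(-468158 + 367130) = (-5 - 299608)*(-468158 + 367130) = -299613*(-101028) = 30269302164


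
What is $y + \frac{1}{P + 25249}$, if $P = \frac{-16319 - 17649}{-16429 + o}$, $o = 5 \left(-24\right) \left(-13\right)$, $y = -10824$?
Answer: $- \frac{4063993626707}{375461349} \approx -10824.0$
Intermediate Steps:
$o = 1560$ ($o = \left(-120\right) \left(-13\right) = 1560$)
$P = \frac{33968}{14869}$ ($P = \frac{-16319 - 17649}{-16429 + 1560} = - \frac{33968}{-14869} = \left(-33968\right) \left(- \frac{1}{14869}\right) = \frac{33968}{14869} \approx 2.2845$)
$y + \frac{1}{P + 25249} = -10824 + \frac{1}{\frac{33968}{14869} + 25249} = -10824 + \frac{1}{\frac{375461349}{14869}} = -10824 + \frac{14869}{375461349} = - \frac{4063993626707}{375461349}$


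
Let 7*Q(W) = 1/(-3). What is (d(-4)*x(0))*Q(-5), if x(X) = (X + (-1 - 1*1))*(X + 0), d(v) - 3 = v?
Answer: 0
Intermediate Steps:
Q(W) = -1/21 (Q(W) = (1/7)/(-3) = (1/7)*(-1/3) = -1/21)
d(v) = 3 + v
x(X) = X*(-2 + X) (x(X) = (X + (-1 - 1))*X = (X - 2)*X = (-2 + X)*X = X*(-2 + X))
(d(-4)*x(0))*Q(-5) = ((3 - 4)*(0*(-2 + 0)))*(-1/21) = -0*(-2)*(-1/21) = -1*0*(-1/21) = 0*(-1/21) = 0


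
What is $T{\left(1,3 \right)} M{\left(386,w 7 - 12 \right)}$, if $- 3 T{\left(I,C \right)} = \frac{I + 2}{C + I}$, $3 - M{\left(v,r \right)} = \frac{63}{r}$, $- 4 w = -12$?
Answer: $1$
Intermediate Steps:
$w = 3$ ($w = \left(- \frac{1}{4}\right) \left(-12\right) = 3$)
$M{\left(v,r \right)} = 3 - \frac{63}{r}$
$T{\left(I,C \right)} = - \frac{2 + I}{3 \left(C + I\right)}$ ($T{\left(I,C \right)} = - \frac{\left(I + 2\right) \frac{1}{C + I}}{3} = - \frac{\left(2 + I\right) \frac{1}{C + I}}{3} = - \frac{\frac{1}{C + I} \left(2 + I\right)}{3} = - \frac{2 + I}{3 \left(C + I\right)}$)
$T{\left(1,3 \right)} M{\left(386,w 7 - 12 \right)} = \frac{-2 - 1}{3 \left(3 + 1\right)} \left(3 - \frac{63}{3 \cdot 7 - 12}\right) = \frac{-2 - 1}{3 \cdot 4} \left(3 - \frac{63}{21 - 12}\right) = \frac{1}{3} \cdot \frac{1}{4} \left(-3\right) \left(3 - \frac{63}{9}\right) = - \frac{3 - 7}{4} = \left(- \frac{1}{4}\right) \left(-4\right) = 1$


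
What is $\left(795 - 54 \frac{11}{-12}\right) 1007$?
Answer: $\frac{1700823}{2} \approx 8.5041 \cdot 10^{5}$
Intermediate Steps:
$\left(795 - 54 \frac{11}{-12}\right) 1007 = \left(795 - 54 \cdot 11 \left(- \frac{1}{12}\right)\right) 1007 = \left(795 - - \frac{99}{2}\right) 1007 = \left(795 + \frac{99}{2}\right) 1007 = \frac{1689}{2} \cdot 1007 = \frac{1700823}{2}$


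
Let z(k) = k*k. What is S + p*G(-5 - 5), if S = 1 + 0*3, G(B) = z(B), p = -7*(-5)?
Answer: 3501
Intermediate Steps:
p = 35
z(k) = k**2
G(B) = B**2
S = 1 (S = 1 + 0 = 1)
S + p*G(-5 - 5) = 1 + 35*(-5 - 5)**2 = 1 + 35*(-10)**2 = 1 + 35*100 = 1 + 3500 = 3501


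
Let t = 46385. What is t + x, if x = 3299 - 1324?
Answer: 48360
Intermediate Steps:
x = 1975
t + x = 46385 + 1975 = 48360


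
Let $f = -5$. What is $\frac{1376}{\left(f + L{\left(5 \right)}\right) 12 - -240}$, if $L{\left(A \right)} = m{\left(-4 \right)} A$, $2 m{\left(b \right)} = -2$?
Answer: $\frac{172}{15} \approx 11.467$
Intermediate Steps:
$m{\left(b \right)} = -1$ ($m{\left(b \right)} = \frac{1}{2} \left(-2\right) = -1$)
$L{\left(A \right)} = - A$
$\frac{1376}{\left(f + L{\left(5 \right)}\right) 12 - -240} = \frac{1376}{\left(-5 - 5\right) 12 - -240} = \frac{1376}{\left(-5 - 5\right) 12 + 240} = \frac{1376}{\left(-10\right) 12 + 240} = \frac{1376}{-120 + 240} = \frac{1376}{120} = 1376 \cdot \frac{1}{120} = \frac{172}{15}$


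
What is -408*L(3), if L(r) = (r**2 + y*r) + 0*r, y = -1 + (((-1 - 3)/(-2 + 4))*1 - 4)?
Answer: 4896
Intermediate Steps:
y = -7 (y = -1 + (-4/2*1 - 4) = -1 + (-4*1/2*1 - 4) = -1 + (-2*1 - 4) = -1 + (-2 - 4) = -1 - 6 = -7)
L(r) = r**2 - 7*r (L(r) = (r**2 - 7*r) + 0*r = (r**2 - 7*r) + 0 = r**2 - 7*r)
-408*L(3) = -1224*(-7 + 3) = -1224*(-4) = -408*(-12) = 4896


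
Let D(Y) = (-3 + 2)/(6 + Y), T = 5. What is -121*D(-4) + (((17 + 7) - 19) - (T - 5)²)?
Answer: 131/2 ≈ 65.500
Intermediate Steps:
D(Y) = -1/(6 + Y)
-121*D(-4) + (((17 + 7) - 19) - (T - 5)²) = -(-121)/(6 - 4) + (((17 + 7) - 19) - (5 - 5)²) = -(-121)/2 + ((24 - 19) - 1*0²) = -(-121)/2 + (5 - 1*0) = -121*(-½) + (5 + 0) = 121/2 + 5 = 131/2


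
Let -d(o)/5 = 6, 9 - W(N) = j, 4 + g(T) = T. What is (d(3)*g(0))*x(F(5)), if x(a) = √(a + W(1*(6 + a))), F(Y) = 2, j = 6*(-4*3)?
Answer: 120*√83 ≈ 1093.3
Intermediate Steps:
g(T) = -4 + T
j = -72 (j = 6*(-12) = -72)
W(N) = 81 (W(N) = 9 - 1*(-72) = 9 + 72 = 81)
d(o) = -30 (d(o) = -5*6 = -30)
x(a) = √(81 + a) (x(a) = √(a + 81) = √(81 + a))
(d(3)*g(0))*x(F(5)) = (-30*(-4 + 0))*√(81 + 2) = (-30*(-4))*√83 = 120*√83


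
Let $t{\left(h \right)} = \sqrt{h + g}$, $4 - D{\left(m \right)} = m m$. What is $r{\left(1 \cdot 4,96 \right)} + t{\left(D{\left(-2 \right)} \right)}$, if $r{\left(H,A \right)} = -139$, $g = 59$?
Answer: $-139 + \sqrt{59} \approx -131.32$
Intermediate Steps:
$D{\left(m \right)} = 4 - m^{2}$ ($D{\left(m \right)} = 4 - m m = 4 - m^{2}$)
$t{\left(h \right)} = \sqrt{59 + h}$ ($t{\left(h \right)} = \sqrt{h + 59} = \sqrt{59 + h}$)
$r{\left(1 \cdot 4,96 \right)} + t{\left(D{\left(-2 \right)} \right)} = -139 + \sqrt{59 + \left(4 - \left(-2\right)^{2}\right)} = -139 + \sqrt{59 + \left(4 - 4\right)} = -139 + \sqrt{59 + 0} = -139 + \sqrt{59}$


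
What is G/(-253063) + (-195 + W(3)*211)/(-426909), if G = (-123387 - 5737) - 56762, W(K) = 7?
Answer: 79031979608/108034872267 ≈ 0.73154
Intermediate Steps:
G = -185886 (G = -129124 - 56762 = -185886)
G/(-253063) + (-195 + W(3)*211)/(-426909) = -185886/(-253063) + (-195 + 7*211)/(-426909) = -185886*(-1/253063) + (-195 + 1477)*(-1/426909) = 185886/253063 + 1282*(-1/426909) = 185886/253063 - 1282/426909 = 79031979608/108034872267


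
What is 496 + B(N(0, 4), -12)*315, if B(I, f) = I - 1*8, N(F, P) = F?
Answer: -2024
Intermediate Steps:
B(I, f) = -8 + I (B(I, f) = I - 8 = -8 + I)
496 + B(N(0, 4), -12)*315 = 496 + (-8 + 0)*315 = 496 - 8*315 = 496 - 2520 = -2024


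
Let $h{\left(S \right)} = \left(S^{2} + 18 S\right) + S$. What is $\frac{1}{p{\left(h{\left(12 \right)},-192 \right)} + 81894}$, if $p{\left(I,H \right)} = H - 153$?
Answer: $\frac{1}{81549} \approx 1.2263 \cdot 10^{-5}$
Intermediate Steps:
$h{\left(S \right)} = S^{2} + 19 S$
$p{\left(I,H \right)} = -153 + H$ ($p{\left(I,H \right)} = H - 153 = -153 + H$)
$\frac{1}{p{\left(h{\left(12 \right)},-192 \right)} + 81894} = \frac{1}{\left(-153 - 192\right) + 81894} = \frac{1}{-345 + 81894} = \frac{1}{81549}$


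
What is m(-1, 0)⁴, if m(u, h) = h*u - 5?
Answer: 625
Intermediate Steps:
m(u, h) = -5 + h*u
m(-1, 0)⁴ = (-5 + 0*(-1))⁴ = (-5 + 0)⁴ = (-5)⁴ = 625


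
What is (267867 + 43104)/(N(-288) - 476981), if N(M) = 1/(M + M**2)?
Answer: -25703618976/39425341535 ≈ -0.65196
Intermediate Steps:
(267867 + 43104)/(N(-288) - 476981) = (267867 + 43104)/(1/((-288)*(1 - 288)) - 476981) = 310971/(-1/288/(-287) - 476981) = 310971/(-1/288*(-1/287) - 476981) = 310971/(1/82656 - 476981) = 310971/(-39425341535/82656) = 310971*(-82656/39425341535) = -25703618976/39425341535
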